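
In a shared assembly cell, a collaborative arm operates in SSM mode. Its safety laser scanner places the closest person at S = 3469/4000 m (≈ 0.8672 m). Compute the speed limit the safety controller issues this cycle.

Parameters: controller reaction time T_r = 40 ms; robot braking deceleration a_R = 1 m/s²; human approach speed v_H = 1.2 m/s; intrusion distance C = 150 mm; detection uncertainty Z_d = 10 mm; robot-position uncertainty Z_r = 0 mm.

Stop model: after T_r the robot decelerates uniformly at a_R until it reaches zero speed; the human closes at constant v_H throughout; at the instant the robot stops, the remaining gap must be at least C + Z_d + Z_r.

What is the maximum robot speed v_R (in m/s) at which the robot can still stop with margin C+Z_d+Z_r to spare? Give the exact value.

at the boundary: (1/2)·v² + (31/25)·v + (-2637/4000) = 0
  disc = (31/25)² − 4·(1/2)·(-2637/4000) = 28561/10000 ; √disc = 169/100
  v_R = (−(31/25) + 169/100) / (2·(1/2)) = 9/20 m/s
check:
stop time T_s = (9/20)/1 = 0.4500 s
robot covers v_R·T_r = 0.4500·0.0400 = 0.0180 m before braking
robot under decel: 0.4500²/(2·1.0000) = 0.1013 m
person approaches 1.2000·(0.0400+0.4500) = 0.5880 m
C+Z_d+Z_r = 0.1500+0.0100+0.0000 = 0.1600 m
sum ≈ 0.0180+0.1013+0.5880+0.1600 ≈ 0.8672 m = S ✓

v_R_max = 9/20 m/s = 0.4500 m/s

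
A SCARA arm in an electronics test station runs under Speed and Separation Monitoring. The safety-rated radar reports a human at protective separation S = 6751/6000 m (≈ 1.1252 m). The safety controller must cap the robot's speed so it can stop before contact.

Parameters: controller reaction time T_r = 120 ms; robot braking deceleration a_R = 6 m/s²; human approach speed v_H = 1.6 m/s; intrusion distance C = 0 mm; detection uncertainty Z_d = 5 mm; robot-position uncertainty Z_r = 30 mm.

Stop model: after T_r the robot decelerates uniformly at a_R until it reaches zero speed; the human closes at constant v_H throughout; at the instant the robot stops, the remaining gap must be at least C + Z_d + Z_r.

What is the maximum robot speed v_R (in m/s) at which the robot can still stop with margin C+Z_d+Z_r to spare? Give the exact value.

quadratic (1/12)·v² + (29/75)·v + (-5389/6000) = 0
  disc = (29/75)² − 4·(1/12)·(-5389/6000) = 4489/10000 ; √disc = 67/100
  v_R = (−(29/75) + 67/100) / (2·(1/12)) = 17/10 m/s
check:
T_s = v_R/a_R = (17/10)/6 = 0.2833 s
robot covers v_R·T_r = 1.7000·0.1200 = 0.2040 m before braking
braking distance = 1.7000²/(2·6.0000) = 0.2408 m
person approaches 1.6000·(0.1200+0.2833) = 0.6453 m
margins: 0.0000+0.0050+0.0300 = 0.0350 m
sum ≈ 0.2040+0.2408+0.6453+0.0350 ≈ 1.1252 m = S ✓

v_R_max = 17/10 m/s = 1.7000 m/s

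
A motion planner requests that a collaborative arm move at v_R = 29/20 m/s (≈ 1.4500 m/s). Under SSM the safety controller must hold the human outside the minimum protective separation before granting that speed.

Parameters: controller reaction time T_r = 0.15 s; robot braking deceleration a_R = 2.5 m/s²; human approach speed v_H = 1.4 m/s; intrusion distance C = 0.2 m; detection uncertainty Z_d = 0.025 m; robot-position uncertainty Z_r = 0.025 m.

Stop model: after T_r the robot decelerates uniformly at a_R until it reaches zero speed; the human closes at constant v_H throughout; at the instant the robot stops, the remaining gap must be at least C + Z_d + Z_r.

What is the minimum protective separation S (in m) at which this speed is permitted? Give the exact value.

braking lasts T_s = (29/20)/(5/2) = 0.5800 s
robot in T_r: 1.4500·0.1500 = 0.2175 m
robot under decel: 1.4500²/(2·2.5000) = 0.4205 m
human over T_r+T_s: 1.4000·(0.1500+0.5800) = 1.0220 m
residual clearance needed = 0.2000+0.0250+0.0250 = 0.2500 m
S_min ≈ 0.2175+0.4205+1.0220+0.2500  ⇒  S_min = 191/100 m

S_min = 191/100 m = 1.9100 m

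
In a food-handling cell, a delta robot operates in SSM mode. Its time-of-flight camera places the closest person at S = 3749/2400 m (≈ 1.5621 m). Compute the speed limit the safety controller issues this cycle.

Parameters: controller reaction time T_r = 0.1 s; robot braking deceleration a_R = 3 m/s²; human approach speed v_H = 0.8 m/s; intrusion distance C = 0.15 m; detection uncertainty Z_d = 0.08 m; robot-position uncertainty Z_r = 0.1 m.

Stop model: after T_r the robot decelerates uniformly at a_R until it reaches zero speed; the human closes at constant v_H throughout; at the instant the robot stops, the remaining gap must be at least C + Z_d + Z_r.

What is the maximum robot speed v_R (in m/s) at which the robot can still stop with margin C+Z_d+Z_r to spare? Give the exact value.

v_R_max = 7/4 m/s = 1.7500 m/s

collect terms ⇒ (1/6)·v_R² + (11/30)·v_R + (-553/480) = 0
  disc = (11/30)² − 4·(1/6)·(-553/480) = 361/400 ; √disc = 19/20
  v_R = (−(11/30) + 19/20) / (2·(1/6)) = 7/4 m/s
check:
braking lasts T_s = (7/4)/3 = 0.5833 s
robot covers v_R·T_r = 1.7500·0.1000 = 0.1750 m before braking
robot under decel: 1.7500²/(2·3.0000) = 0.5104 m
human closes 0.8000·0.6833 = 0.5467 m
C+Z_d+Z_r = 0.1500+0.0800+0.1000 = 0.3300 m
sum ≈ 0.1750+0.5104+0.5467+0.3300 ≈ 1.5621 m = S ✓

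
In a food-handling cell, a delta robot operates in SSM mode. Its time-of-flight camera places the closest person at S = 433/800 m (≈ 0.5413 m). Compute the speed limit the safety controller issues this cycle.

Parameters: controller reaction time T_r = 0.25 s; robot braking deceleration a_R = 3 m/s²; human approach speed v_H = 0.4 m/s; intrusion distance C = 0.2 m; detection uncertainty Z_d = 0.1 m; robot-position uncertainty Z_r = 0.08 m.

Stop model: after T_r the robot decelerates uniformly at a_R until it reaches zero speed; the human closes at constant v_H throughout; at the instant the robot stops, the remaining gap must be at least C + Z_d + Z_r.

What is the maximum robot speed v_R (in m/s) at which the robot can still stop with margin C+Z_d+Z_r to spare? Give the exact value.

at the boundary: (1/6)·v² + (23/60)·v + (-49/800) = 0
  disc = (23/60)² − 4·(1/6)·(-49/800) = 169/900 ; √disc = 13/30
  v_R = (−(23/60) + 13/30) / (2·(1/6)) = 3/20 m/s
check:
T_s = v_R/a_R = (3/20)/3 = 0.0500 s
robot in T_r: 0.1500·0.2500 = 0.0375 m
braking distance = 0.1500²/(2·3.0000) = 0.0037 m
human over T_r+T_s: 0.4000·(0.2500+0.0500) = 0.1200 m
margins: 0.2000+0.1000+0.0800 = 0.3800 m
sum ≈ 0.0375+0.0037+0.1200+0.3800 ≈ 0.5413 m = S ✓

v_R_max = 3/20 m/s = 0.1500 m/s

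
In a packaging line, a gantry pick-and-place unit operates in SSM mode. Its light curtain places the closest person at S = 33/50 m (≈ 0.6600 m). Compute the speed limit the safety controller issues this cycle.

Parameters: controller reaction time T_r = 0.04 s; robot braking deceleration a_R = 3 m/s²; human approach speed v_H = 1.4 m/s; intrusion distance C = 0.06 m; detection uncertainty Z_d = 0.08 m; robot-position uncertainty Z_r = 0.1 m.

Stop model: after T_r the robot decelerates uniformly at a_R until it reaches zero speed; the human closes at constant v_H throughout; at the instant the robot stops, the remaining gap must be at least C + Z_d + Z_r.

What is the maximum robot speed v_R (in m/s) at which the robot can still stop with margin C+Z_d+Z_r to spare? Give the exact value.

v_R_max = 3/5 m/s = 0.6000 m/s

quadratic (1/6)·v² + (38/75)·v + (-91/250) = 0
  disc = (38/75)² − 4·(1/6)·(-91/250) = 2809/5625 ; √disc = 53/75
  v_R = (−(38/75) + 53/75) / (2·(1/6)) = 3/5 m/s
check:
stop time T_s = (3/5)/3 = 0.2000 s
robot covers v_R·T_r = 0.6000·0.0400 = 0.0240 m before braking
braking distance = 0.6000²/(2·3.0000) = 0.0600 m
human over T_r+T_s: 1.4000·(0.0400+0.2000) = 0.3360 m
C+Z_d+Z_r = 0.0600+0.0800+0.1000 = 0.2400 m
sum ≈ 0.0240+0.0600+0.3360+0.2400 ≈ 0.6600 m = S ✓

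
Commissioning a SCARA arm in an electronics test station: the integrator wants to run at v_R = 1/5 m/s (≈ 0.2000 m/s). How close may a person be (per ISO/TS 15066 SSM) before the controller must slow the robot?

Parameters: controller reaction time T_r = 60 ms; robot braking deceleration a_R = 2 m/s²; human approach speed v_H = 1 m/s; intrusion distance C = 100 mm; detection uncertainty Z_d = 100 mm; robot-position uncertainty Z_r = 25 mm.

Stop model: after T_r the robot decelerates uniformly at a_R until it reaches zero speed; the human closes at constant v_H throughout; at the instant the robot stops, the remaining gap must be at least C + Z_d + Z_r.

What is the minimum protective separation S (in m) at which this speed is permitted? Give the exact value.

S_min = 407/1000 m = 0.4070 m

braking lasts T_s = (1/5)/2 = 0.1000 s
robot covers v_R·T_r = 0.2000·0.0600 = 0.0120 m before braking
robot under decel: 0.2000²/(2·2.0000) = 0.0100 m
human over T_r+T_s: 1.0000·(0.0600+0.1000) = 0.1600 m
margins: 0.1000+0.1000+0.0250 = 0.2250 m
S_min ≈ 0.0120+0.0100+0.1600+0.2250  ⇒  S_min = 407/1000 m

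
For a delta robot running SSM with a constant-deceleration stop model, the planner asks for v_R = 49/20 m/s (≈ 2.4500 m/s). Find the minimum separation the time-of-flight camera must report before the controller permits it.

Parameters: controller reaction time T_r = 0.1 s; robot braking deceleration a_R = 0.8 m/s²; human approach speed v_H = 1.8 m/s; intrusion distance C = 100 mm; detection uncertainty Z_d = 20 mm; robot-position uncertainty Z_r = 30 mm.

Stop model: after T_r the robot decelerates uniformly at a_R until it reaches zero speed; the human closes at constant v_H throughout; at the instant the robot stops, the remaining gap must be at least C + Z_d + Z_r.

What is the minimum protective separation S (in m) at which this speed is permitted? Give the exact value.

S_min = 6297/640 m = 9.8391 m

braking lasts T_s = (49/20)/(4/5) = 3.0625 s
robot in T_r: 2.4500·0.1000 = 0.2450 m
braking distance = 2.4500²/(2·0.8000) = 3.7516 m
human closes 1.8000·3.1625 = 5.6925 m
C+Z_d+Z_r = 0.1000+0.0200+0.0300 = 0.1500 m
S_min ≈ 0.2450+3.7516+5.6925+0.1500  ⇒  S_min = 6297/640 m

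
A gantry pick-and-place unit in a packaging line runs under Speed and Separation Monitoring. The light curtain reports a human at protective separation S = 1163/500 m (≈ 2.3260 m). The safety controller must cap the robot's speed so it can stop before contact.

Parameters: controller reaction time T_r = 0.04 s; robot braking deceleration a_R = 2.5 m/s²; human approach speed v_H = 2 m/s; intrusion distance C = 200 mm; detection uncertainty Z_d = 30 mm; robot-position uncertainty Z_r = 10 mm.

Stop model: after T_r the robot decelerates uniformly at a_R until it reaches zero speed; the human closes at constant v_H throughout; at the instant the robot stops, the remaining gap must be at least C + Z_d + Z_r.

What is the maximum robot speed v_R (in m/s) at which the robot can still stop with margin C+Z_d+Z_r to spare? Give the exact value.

v_R_max = 17/10 m/s = 1.7000 m/s

at the boundary: (1/5)·v² + (21/25)·v + (-1003/500) = 0
  disc = (21/25)² − 4·(1/5)·(-1003/500) = 1444/625 ; √disc = 38/25
  v_R = (−(21/25) + 38/25) / (2·(1/5)) = 17/10 m/s
check:
T_s = v_R/a_R = (17/10)/(5/2) = 0.6800 s
robot covers v_R·T_r = 1.7000·0.0400 = 0.0680 m before braking
robot under decel: 1.7000²/(2·2.5000) = 0.5780 m
human closes 2.0000·0.7200 = 1.4400 m
residual clearance needed = 0.2000+0.0300+0.0100 = 0.2400 m
sum ≈ 0.0680+0.5780+1.4400+0.2400 ≈ 2.3260 m = S ✓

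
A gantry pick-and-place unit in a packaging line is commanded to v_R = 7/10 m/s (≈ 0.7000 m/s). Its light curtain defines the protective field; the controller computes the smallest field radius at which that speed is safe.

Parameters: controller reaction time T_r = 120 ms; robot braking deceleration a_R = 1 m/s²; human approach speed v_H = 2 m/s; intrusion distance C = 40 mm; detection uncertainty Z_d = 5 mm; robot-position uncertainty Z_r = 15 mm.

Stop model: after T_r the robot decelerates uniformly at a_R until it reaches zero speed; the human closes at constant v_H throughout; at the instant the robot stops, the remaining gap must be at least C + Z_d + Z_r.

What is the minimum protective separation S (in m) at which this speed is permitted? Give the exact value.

braking lasts T_s = (7/10)/1 = 0.7000 s
robot in T_r: 0.7000·0.1200 = 0.0840 m
robot under decel: 0.7000²/(2·1.0000) = 0.2450 m
person approaches 2.0000·(0.1200+0.7000) = 1.6400 m
residual clearance needed = 0.0400+0.0050+0.0150 = 0.0600 m
S_min ≈ 0.0840+0.2450+1.6400+0.0600  ⇒  S_min = 2029/1000 m

S_min = 2029/1000 m = 2.0290 m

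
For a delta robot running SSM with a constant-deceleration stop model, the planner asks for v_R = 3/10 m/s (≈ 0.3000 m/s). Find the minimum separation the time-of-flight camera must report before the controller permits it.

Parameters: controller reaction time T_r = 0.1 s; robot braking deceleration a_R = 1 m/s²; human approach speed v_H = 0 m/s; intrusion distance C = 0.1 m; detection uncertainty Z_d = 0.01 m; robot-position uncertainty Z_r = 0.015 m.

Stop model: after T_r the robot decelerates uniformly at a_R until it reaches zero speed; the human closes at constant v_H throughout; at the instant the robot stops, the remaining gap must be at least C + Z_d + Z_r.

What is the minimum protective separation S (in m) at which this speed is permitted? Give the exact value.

S_min = 1/5 m = 0.2000 m

T_s = v_R/a_R = (3/10)/1 = 0.3000 s
robot in T_r: 0.3000·0.1000 = 0.0300 m
robot under decel: 0.3000²/(2·1.0000) = 0.0450 m
human over T_r+T_s: 0.0000·(0.1000+0.3000) = 0.0000 m
C+Z_d+Z_r = 0.1000+0.0100+0.0150 = 0.1250 m
S_min ≈ 0.0300+0.0450+0.0000+0.1250  ⇒  S_min = 1/5 m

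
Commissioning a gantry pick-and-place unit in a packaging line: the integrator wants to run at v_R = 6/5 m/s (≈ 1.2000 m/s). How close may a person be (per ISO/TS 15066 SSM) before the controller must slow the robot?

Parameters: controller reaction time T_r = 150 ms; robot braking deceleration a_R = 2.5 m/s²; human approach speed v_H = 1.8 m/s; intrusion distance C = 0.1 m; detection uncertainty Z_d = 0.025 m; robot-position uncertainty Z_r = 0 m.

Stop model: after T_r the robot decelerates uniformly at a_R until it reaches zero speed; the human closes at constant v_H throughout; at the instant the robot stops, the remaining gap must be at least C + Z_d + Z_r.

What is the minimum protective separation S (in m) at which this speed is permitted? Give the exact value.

S_min = 1727/1000 m = 1.7270 m

stop time T_s = (6/5)/(5/2) = 0.4800 s
robot covers v_R·T_r = 1.2000·0.1500 = 0.1800 m before braking
robot under decel: 1.2000²/(2·2.5000) = 0.2880 m
human closes 1.8000·0.6300 = 1.1340 m
margins: 0.1000+0.0250+0.0000 = 0.1250 m
S_min ≈ 0.1800+0.2880+1.1340+0.1250  ⇒  S_min = 1727/1000 m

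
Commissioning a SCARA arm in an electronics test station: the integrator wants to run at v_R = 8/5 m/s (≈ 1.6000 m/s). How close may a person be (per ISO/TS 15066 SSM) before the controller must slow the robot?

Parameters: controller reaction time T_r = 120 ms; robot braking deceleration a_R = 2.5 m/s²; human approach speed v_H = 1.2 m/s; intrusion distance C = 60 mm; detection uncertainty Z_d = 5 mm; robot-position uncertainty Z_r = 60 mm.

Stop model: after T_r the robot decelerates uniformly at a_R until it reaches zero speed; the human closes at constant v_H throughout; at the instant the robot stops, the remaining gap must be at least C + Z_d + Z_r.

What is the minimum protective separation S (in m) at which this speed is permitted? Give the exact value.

T_s = v_R/a_R = (8/5)/(5/2) = 0.6400 s
robot in T_r: 1.6000·0.1200 = 0.1920 m
braking distance = 1.6000²/(2·2.5000) = 0.5120 m
human over T_r+T_s: 1.2000·(0.1200+0.6400) = 0.9120 m
C+Z_d+Z_r = 0.0600+0.0050+0.0600 = 0.1250 m
S_min ≈ 0.1920+0.5120+0.9120+0.1250  ⇒  S_min = 1741/1000 m

S_min = 1741/1000 m = 1.7410 m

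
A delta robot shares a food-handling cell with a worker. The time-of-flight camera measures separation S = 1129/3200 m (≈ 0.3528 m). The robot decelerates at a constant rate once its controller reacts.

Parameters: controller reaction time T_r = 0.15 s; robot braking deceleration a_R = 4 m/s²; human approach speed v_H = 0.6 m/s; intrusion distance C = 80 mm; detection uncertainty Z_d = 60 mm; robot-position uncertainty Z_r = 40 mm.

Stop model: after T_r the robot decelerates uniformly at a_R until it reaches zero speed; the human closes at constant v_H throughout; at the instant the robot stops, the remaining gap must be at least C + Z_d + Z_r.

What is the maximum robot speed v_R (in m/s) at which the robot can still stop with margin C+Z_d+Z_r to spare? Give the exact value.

quadratic (1/8)·v² + (3/10)·v + (-53/640) = 0
  disc = (3/10)² − 4·(1/8)·(-53/640) = 841/6400 ; √disc = 29/80
  v_R = (−(3/10) + 29/80) / (2·(1/8)) = 1/4 m/s
check:
braking lasts T_s = (1/4)/4 = 0.0625 s
robot covers v_R·T_r = 0.2500·0.1500 = 0.0375 m before braking
robot covers 0.2500·0.0625 − ½·4.0000·0.0625² = 0.0078 m while stopping
person approaches 0.6000·(0.1500+0.0625) = 0.1275 m
residual clearance needed = 0.0800+0.0600+0.0400 = 0.1800 m
sum ≈ 0.0375+0.0078+0.1275+0.1800 ≈ 0.3528 m = S ✓

v_R_max = 1/4 m/s = 0.2500 m/s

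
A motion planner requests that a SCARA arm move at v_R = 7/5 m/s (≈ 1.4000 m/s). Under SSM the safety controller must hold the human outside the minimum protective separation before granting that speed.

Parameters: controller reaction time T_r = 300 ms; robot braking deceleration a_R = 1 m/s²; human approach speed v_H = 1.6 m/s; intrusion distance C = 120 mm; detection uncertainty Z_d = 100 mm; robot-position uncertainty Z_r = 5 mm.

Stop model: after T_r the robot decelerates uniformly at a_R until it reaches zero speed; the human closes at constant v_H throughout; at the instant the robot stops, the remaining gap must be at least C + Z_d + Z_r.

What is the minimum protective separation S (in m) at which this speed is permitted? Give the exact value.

S_min = 869/200 m = 4.3450 m

stop time T_s = (7/5)/1 = 1.4000 s
robot covers v_R·T_r = 1.4000·0.3000 = 0.4200 m before braking
robot covers 1.4000·1.4000 − ½·1.0000·1.4000² = 0.9800 m while stopping
human over T_r+T_s: 1.6000·(0.3000+1.4000) = 2.7200 m
C+Z_d+Z_r = 0.1200+0.1000+0.0050 = 0.2250 m
S_min ≈ 0.4200+0.9800+2.7200+0.2250  ⇒  S_min = 869/200 m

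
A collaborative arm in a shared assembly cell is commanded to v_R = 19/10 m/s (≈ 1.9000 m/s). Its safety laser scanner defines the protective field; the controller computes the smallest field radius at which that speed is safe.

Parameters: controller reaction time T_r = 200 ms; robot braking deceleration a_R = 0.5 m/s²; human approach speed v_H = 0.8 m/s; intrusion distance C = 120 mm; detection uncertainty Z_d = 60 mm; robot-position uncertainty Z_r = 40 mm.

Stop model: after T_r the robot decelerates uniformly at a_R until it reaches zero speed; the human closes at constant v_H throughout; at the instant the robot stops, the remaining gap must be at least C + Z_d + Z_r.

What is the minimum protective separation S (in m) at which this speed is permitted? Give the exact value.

stop time T_s = (19/10)/(1/2) = 3.8000 s
reaction-phase robot travel = 1.9000·0.2000 = 0.3800 m
robot under decel: 1.9000²/(2·0.5000) = 3.6100 m
human closes 0.8000·4.0000 = 3.2000 m
residual clearance needed = 0.1200+0.0600+0.0400 = 0.2200 m
S_min ≈ 0.3800+3.6100+3.2000+0.2200  ⇒  S_min = 741/100 m

S_min = 741/100 m = 7.4100 m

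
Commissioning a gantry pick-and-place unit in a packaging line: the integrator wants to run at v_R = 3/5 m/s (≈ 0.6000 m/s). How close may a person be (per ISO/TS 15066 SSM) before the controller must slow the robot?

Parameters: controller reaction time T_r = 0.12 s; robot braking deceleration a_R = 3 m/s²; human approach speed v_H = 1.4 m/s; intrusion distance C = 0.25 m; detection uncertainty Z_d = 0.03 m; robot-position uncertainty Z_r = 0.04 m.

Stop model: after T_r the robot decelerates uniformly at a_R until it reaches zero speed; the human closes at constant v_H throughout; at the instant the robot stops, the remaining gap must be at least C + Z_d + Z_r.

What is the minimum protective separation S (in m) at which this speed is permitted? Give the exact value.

S_min = 9/10 m = 0.9000 m

stop time T_s = (3/5)/3 = 0.2000 s
robot covers v_R·T_r = 0.6000·0.1200 = 0.0720 m before braking
braking distance = 0.6000²/(2·3.0000) = 0.0600 m
human over T_r+T_s: 1.4000·(0.1200+0.2000) = 0.4480 m
C+Z_d+Z_r = 0.2500+0.0300+0.0400 = 0.3200 m
S_min ≈ 0.0720+0.0600+0.4480+0.3200  ⇒  S_min = 9/10 m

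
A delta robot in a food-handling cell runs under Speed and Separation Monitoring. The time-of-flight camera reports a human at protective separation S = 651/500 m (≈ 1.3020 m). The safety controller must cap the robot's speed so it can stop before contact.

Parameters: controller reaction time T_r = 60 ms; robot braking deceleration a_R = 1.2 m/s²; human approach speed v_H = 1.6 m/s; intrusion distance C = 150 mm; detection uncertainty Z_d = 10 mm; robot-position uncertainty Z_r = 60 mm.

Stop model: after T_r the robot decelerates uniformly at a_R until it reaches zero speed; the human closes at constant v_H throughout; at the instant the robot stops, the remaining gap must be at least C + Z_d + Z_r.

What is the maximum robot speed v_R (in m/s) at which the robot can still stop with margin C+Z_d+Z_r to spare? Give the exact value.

v_R_max = 3/5 m/s = 0.6000 m/s

at the boundary: (5/12)·v² + (209/150)·v + (-493/500) = 0
  disc = (209/150)² − 4·(5/12)·(-493/500) = 20164/5625 ; √disc = 142/75
  v_R = (−(209/150) + 142/75) / (2·(5/12)) = 3/5 m/s
check:
stop time T_s = (3/5)/(6/5) = 0.5000 s
robot in T_r: 0.6000·0.0600 = 0.0360 m
robot covers 0.6000·0.5000 − ½·1.2000·0.5000² = 0.1500 m while stopping
human closes 1.6000·0.5600 = 0.8960 m
residual clearance needed = 0.1500+0.0100+0.0600 = 0.2200 m
sum ≈ 0.0360+0.1500+0.8960+0.2200 ≈ 1.3020 m = S ✓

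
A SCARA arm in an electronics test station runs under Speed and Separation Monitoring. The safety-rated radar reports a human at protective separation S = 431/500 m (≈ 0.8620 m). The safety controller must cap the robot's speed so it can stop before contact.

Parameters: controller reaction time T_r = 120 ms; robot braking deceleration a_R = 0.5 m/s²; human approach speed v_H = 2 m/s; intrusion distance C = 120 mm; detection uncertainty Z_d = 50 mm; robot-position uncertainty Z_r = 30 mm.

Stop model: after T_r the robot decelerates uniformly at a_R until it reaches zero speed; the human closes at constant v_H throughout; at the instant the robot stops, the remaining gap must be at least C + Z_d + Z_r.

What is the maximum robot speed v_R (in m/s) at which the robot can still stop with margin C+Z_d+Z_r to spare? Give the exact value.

v_R_max = 1/10 m/s = 0.1000 m/s

quadratic (1)·v² + (103/25)·v + (-211/500) = 0
  disc = (103/25)² − 4·(1)·(-211/500) = 11664/625 ; √disc = 108/25
  v_R = (−(103/25) + 108/25) / (2·(1)) = 1/10 m/s
check:
braking lasts T_s = (1/10)/(1/2) = 0.2000 s
reaction-phase robot travel = 0.1000·0.1200 = 0.0120 m
braking distance = 0.1000²/(2·0.5000) = 0.0100 m
human over T_r+T_s: 2.0000·(0.1200+0.2000) = 0.6400 m
residual clearance needed = 0.1200+0.0500+0.0300 = 0.2000 m
sum ≈ 0.0120+0.0100+0.6400+0.2000 ≈ 0.8620 m = S ✓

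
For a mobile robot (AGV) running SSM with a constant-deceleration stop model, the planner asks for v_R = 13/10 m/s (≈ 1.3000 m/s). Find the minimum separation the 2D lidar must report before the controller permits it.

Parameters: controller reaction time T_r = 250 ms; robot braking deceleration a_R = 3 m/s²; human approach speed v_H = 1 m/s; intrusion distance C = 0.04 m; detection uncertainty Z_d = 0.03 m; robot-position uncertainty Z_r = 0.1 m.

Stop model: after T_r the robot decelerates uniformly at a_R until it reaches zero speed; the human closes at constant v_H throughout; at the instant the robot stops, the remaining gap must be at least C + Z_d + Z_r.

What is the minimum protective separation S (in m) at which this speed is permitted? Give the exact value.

braking lasts T_s = (13/10)/3 = 0.4333 s
robot covers v_R·T_r = 1.3000·0.2500 = 0.3250 m before braking
braking distance = 1.3000²/(2·3.0000) = 0.2817 m
human over T_r+T_s: 1.0000·(0.2500+0.4333) = 0.6833 m
margins: 0.0400+0.0300+0.1000 = 0.1700 m
S_min ≈ 0.3250+0.2817+0.6833+0.1700  ⇒  S_min = 73/50 m

S_min = 73/50 m = 1.4600 m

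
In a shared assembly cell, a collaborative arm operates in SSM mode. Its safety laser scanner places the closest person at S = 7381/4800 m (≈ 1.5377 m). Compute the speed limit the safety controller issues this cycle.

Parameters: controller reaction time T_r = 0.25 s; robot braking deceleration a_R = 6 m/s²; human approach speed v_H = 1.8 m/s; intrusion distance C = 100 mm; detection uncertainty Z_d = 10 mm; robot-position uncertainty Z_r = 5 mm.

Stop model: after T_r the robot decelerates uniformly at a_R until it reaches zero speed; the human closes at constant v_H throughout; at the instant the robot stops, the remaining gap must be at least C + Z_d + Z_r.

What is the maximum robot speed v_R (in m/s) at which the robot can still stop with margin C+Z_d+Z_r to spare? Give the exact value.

v_R_max = 29/20 m/s = 1.4500 m/s

quadratic (1/12)·v² + (11/20)·v + (-4669/4800) = 0
  disc = (11/20)² − 4·(1/12)·(-4669/4800) = 361/576 ; √disc = 19/24
  v_R = (−(11/20) + 19/24) / (2·(1/12)) = 29/20 m/s
check:
T_s = v_R/a_R = (29/20)/6 = 0.2417 s
robot in T_r: 1.4500·0.2500 = 0.3625 m
braking distance = 1.4500²/(2·6.0000) = 0.1752 m
human closes 1.8000·0.4917 = 0.8850 m
C+Z_d+Z_r = 0.1000+0.0100+0.0050 = 0.1150 m
sum ≈ 0.3625+0.1752+0.8850+0.1150 ≈ 1.5377 m = S ✓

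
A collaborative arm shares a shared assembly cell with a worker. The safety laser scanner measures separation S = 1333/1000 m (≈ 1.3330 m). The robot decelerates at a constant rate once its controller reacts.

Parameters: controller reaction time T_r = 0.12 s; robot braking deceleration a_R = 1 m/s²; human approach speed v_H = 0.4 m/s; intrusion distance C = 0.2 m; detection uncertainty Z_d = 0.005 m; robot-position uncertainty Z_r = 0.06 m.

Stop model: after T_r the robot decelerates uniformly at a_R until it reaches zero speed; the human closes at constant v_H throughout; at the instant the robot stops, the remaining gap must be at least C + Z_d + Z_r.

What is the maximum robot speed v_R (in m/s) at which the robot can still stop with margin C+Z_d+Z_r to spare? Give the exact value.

quadratic (1/2)·v² + (13/25)·v + (-51/50) = 0
  disc = (13/25)² − 4·(1/2)·(-51/50) = 1444/625 ; √disc = 38/25
  v_R = (−(13/25) + 38/25) / (2·(1/2)) = 1 m/s
check:
braking lasts T_s = 1/1 = 1.0000 s
robot covers v_R·T_r = 1.0000·0.1200 = 0.1200 m before braking
braking distance = 1.0000²/(2·1.0000) = 0.5000 m
human closes 0.4000·1.1200 = 0.4480 m
margins: 0.2000+0.0050+0.0600 = 0.2650 m
sum ≈ 0.1200+0.5000+0.4480+0.2650 ≈ 1.3330 m = S ✓

v_R_max = 1 m/s = 1.0000 m/s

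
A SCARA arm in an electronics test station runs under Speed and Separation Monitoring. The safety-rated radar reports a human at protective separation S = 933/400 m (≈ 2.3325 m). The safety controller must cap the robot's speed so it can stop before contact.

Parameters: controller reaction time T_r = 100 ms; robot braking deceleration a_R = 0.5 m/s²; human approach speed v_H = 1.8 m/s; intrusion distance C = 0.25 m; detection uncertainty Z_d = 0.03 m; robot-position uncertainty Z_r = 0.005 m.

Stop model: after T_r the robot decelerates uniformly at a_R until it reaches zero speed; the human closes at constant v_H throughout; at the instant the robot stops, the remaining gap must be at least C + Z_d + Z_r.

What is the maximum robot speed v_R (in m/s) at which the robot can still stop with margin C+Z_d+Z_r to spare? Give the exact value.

collect terms ⇒ (1)·v_R² + (37/10)·v_R + (-747/400) = 0
  disc = (37/10)² − 4·(1)·(-747/400) = 529/25 ; √disc = 23/5
  v_R = (−(37/10) + 23/5) / (2·(1)) = 9/20 m/s
check:
stop time T_s = (9/20)/(1/2) = 0.9000 s
reaction-phase robot travel = 0.4500·0.1000 = 0.0450 m
robot covers 0.4500·0.9000 − ½·0.5000·0.9000² = 0.2025 m while stopping
person approaches 1.8000·(0.1000+0.9000) = 1.8000 m
residual clearance needed = 0.2500+0.0300+0.0050 = 0.2850 m
sum ≈ 0.0450+0.2025+1.8000+0.2850 ≈ 2.3325 m = S ✓

v_R_max = 9/20 m/s = 0.4500 m/s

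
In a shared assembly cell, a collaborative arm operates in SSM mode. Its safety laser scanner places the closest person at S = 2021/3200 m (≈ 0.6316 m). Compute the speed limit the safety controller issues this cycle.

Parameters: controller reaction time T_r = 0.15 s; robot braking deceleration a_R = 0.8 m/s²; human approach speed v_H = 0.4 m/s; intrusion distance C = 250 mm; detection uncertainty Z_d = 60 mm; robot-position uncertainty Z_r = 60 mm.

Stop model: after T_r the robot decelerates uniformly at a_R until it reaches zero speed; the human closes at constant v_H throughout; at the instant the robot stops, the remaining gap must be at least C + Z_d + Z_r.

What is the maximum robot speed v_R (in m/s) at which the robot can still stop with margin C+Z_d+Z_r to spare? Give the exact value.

v_R_max = 1/4 m/s = 0.2500 m/s

collect terms ⇒ (5/8)·v_R² + (13/20)·v_R + (-129/640) = 0
  disc = (13/20)² − 4·(5/8)·(-129/640) = 5929/6400 ; √disc = 77/80
  v_R = (−(13/20) + 77/80) / (2·(5/8)) = 1/4 m/s
check:
braking lasts T_s = (1/4)/(4/5) = 0.3125 s
reaction-phase robot travel = 0.2500·0.1500 = 0.0375 m
robot covers 0.2500·0.3125 − ½·0.8000·0.3125² = 0.0391 m while stopping
human closes 0.4000·0.4625 = 0.1850 m
margins: 0.2500+0.0600+0.0600 = 0.3700 m
sum ≈ 0.0375+0.0391+0.1850+0.3700 ≈ 0.6316 m = S ✓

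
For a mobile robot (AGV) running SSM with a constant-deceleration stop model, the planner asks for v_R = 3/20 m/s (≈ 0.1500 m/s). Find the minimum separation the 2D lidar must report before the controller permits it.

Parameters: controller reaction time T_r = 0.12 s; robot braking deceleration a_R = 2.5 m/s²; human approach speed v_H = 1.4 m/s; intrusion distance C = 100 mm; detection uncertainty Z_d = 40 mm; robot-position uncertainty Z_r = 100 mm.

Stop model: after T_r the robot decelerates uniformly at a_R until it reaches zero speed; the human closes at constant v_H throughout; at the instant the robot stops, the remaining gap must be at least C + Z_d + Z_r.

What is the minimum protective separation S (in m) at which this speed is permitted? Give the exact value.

S_min = 1029/2000 m = 0.5145 m

T_s = v_R/a_R = (3/20)/(5/2) = 0.0600 s
robot in T_r: 0.1500·0.1200 = 0.0180 m
robot under decel: 0.1500²/(2·2.5000) = 0.0045 m
human over T_r+T_s: 1.4000·(0.1200+0.0600) = 0.2520 m
C+Z_d+Z_r = 0.1000+0.0400+0.1000 = 0.2400 m
S_min ≈ 0.0180+0.0045+0.2520+0.2400  ⇒  S_min = 1029/2000 m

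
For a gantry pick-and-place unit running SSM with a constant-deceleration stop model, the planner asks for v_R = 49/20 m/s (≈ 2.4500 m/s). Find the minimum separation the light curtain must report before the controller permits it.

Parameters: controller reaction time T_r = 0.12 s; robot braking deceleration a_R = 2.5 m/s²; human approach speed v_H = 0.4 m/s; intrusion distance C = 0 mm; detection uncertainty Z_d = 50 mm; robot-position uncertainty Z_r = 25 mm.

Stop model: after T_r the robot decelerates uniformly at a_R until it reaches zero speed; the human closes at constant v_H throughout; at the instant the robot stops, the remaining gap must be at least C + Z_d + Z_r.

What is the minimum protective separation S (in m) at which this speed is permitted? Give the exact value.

S_min = 4019/2000 m = 2.0095 m

T_s = v_R/a_R = (49/20)/(5/2) = 0.9800 s
reaction-phase robot travel = 2.4500·0.1200 = 0.2940 m
braking distance = 2.4500²/(2·2.5000) = 1.2005 m
human closes 0.4000·1.1000 = 0.4400 m
C+Z_d+Z_r = 0.0000+0.0500+0.0250 = 0.0750 m
S_min ≈ 0.2940+1.2005+0.4400+0.0750  ⇒  S_min = 4019/2000 m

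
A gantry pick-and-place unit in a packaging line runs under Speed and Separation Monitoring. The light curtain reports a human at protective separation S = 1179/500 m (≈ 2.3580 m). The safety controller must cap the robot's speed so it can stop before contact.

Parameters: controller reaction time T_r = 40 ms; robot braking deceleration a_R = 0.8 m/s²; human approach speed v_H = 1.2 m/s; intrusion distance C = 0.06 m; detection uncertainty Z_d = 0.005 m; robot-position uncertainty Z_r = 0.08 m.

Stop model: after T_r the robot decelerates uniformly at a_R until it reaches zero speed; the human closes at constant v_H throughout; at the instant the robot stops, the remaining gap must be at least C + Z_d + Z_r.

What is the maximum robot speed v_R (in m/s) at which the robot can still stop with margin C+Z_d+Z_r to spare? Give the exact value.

at the boundary: (5/8)·v² + (77/50)·v + (-433/200) = 0
  disc = (77/50)² − 4·(5/8)·(-433/200) = 77841/10000 ; √disc = 279/100
  v_R = (−(77/50) + 279/100) / (2·(5/8)) = 1 m/s
check:
braking lasts T_s = 1/(4/5) = 1.2500 s
robot covers v_R·T_r = 1.0000·0.0400 = 0.0400 m before braking
braking distance = 1.0000²/(2·0.8000) = 0.6250 m
human over T_r+T_s: 1.2000·(0.0400+1.2500) = 1.5480 m
margins: 0.0600+0.0050+0.0800 = 0.1450 m
sum ≈ 0.0400+0.6250+1.5480+0.1450 ≈ 2.3580 m = S ✓

v_R_max = 1 m/s = 1.0000 m/s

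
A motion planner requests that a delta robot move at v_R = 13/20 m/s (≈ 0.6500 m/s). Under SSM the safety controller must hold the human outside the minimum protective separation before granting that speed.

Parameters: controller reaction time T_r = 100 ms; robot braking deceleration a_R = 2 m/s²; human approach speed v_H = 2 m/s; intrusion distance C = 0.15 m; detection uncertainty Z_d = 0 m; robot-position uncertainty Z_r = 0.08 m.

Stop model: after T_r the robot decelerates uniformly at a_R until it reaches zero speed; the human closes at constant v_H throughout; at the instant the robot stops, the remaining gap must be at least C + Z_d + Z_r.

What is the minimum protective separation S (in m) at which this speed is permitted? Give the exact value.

stop time T_s = (13/20)/2 = 0.3250 s
robot covers v_R·T_r = 0.6500·0.1000 = 0.0650 m before braking
robot under decel: 0.6500²/(2·2.0000) = 0.1056 m
human over T_r+T_s: 2.0000·(0.1000+0.3250) = 0.8500 m
residual clearance needed = 0.1500+0.0000+0.0800 = 0.2300 m
S_min ≈ 0.0650+0.1056+0.8500+0.2300  ⇒  S_min = 2001/1600 m

S_min = 2001/1600 m = 1.2506 m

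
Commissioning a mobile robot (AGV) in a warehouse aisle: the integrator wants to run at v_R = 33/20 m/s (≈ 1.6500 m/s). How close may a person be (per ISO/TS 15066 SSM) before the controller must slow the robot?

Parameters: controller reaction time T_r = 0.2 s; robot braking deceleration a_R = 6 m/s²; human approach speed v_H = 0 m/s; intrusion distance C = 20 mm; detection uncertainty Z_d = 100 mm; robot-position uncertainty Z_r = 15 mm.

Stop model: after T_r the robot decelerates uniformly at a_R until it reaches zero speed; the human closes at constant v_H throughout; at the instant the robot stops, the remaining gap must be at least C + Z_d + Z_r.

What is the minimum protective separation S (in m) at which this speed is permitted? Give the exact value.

T_s = v_R/a_R = (33/20)/6 = 0.2750 s
robot in T_r: 1.6500·0.2000 = 0.3300 m
robot covers 1.6500·0.2750 − ½·6.0000·0.2750² = 0.2269 m while stopping
person approaches 0.0000·(0.2000+0.2750) = 0.0000 m
margins: 0.0200+0.1000+0.0150 = 0.1350 m
S_min ≈ 0.3300+0.2269+0.0000+0.1350  ⇒  S_min = 1107/1600 m

S_min = 1107/1600 m = 0.6919 m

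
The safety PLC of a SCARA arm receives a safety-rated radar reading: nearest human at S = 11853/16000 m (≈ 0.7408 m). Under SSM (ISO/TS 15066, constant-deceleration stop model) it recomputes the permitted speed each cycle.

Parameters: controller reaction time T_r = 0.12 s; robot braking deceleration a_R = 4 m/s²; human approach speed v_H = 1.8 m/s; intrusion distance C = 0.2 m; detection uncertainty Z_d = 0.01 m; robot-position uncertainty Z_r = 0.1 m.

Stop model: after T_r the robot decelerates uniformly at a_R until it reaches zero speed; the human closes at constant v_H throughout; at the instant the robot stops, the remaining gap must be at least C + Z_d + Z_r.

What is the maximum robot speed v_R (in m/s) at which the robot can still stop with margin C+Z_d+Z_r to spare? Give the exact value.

v_R_max = 7/20 m/s = 0.3500 m/s

at the boundary: (1/8)·v² + (57/100)·v + (-3437/16000) = 0
  disc = (57/100)² − 4·(1/8)·(-3437/16000) = 69169/160000 ; √disc = 263/400
  v_R = (−(57/100) + 263/400) / (2·(1/8)) = 7/20 m/s
check:
stop time T_s = (7/20)/4 = 0.0875 s
reaction-phase robot travel = 0.3500·0.1200 = 0.0420 m
robot under decel: 0.3500²/(2·4.0000) = 0.0153 m
human over T_r+T_s: 1.8000·(0.1200+0.0875) = 0.3735 m
residual clearance needed = 0.2000+0.0100+0.1000 = 0.3100 m
sum ≈ 0.0420+0.0153+0.3735+0.3100 ≈ 0.7408 m = S ✓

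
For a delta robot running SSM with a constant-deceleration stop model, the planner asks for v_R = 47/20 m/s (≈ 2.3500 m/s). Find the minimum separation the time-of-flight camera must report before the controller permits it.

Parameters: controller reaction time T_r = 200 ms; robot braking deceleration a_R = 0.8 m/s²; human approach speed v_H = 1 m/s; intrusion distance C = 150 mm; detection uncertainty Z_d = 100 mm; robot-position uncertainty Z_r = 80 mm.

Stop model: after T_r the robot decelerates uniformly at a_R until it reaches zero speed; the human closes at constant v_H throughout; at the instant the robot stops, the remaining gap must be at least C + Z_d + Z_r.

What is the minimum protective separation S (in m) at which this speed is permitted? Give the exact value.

T_s = v_R/a_R = (47/20)/(4/5) = 2.9375 s
robot in T_r: 2.3500·0.2000 = 0.4700 m
robot covers 2.3500·2.9375 − ½·0.8000·2.9375² = 3.4516 m while stopping
person approaches 1.0000·(0.2000+2.9375) = 3.1375 m
C+Z_d+Z_r = 0.1500+0.1000+0.0800 = 0.3300 m
S_min ≈ 0.4700+3.4516+3.1375+0.3300  ⇒  S_min = 4729/640 m

S_min = 4729/640 m = 7.3891 m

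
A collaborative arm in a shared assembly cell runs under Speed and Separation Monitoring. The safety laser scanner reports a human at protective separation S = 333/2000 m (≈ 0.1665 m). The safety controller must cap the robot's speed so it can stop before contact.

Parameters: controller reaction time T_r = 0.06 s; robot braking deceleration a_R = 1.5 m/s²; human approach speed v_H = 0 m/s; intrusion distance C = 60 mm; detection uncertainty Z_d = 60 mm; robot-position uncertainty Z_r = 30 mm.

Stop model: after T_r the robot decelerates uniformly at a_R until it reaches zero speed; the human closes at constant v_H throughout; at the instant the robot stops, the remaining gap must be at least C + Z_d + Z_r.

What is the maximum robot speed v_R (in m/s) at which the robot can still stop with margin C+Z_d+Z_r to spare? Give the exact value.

v_R_max = 3/20 m/s = 0.1500 m/s

at the boundary: (1/3)·v² + (3/50)·v + (-33/2000) = 0
  disc = (3/50)² − 4·(1/3)·(-33/2000) = 16/625 ; √disc = 4/25
  v_R = (−(3/50) + 4/25) / (2·(1/3)) = 3/20 m/s
check:
stop time T_s = (3/20)/(3/2) = 0.1000 s
robot in T_r: 0.1500·0.0600 = 0.0090 m
robot under decel: 0.1500²/(2·1.5000) = 0.0075 m
person approaches 0.0000·(0.0600+0.1000) = 0.0000 m
residual clearance needed = 0.0600+0.0600+0.0300 = 0.1500 m
sum ≈ 0.0090+0.0075+0.0000+0.1500 ≈ 0.1665 m = S ✓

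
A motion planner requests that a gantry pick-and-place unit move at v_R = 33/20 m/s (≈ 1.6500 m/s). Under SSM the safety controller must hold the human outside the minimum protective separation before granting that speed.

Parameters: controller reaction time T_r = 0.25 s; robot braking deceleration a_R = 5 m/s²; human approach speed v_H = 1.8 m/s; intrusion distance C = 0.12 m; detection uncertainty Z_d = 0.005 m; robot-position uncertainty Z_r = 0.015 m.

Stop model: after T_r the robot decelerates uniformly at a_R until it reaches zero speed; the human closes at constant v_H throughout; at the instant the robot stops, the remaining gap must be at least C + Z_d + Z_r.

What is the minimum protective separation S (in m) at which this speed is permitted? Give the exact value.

braking lasts T_s = (33/20)/5 = 0.3300 s
reaction-phase robot travel = 1.6500·0.2500 = 0.4125 m
robot under decel: 1.6500²/(2·5.0000) = 0.2722 m
person approaches 1.8000·(0.2500+0.3300) = 1.0440 m
residual clearance needed = 0.1200+0.0050+0.0150 = 0.1400 m
S_min ≈ 0.4125+0.2722+1.0440+0.1400  ⇒  S_min = 299/160 m

S_min = 299/160 m = 1.8687 m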